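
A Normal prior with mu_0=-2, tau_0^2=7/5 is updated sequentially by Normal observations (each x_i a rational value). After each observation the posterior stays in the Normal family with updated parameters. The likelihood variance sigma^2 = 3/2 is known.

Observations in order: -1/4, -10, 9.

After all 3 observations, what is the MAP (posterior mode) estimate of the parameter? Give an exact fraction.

-5/6

obs 1: x=-1/4 → posterior Normal(-67/58, 21/29)
obs 2: x=-10 → posterior Normal(-347/86, 21/43)
obs 3: x=9 → posterior Normal(-5/6, 7/19)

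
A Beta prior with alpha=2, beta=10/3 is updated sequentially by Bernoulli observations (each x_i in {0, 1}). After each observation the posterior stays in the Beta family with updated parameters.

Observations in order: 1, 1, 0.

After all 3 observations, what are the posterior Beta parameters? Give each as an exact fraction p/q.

alpha=4, beta=13/3

obs 1: x=1 → posterior Beta(3, 10/3)
obs 2: x=1 → posterior Beta(4, 10/3)
obs 3: x=0 → posterior Beta(4, 13/3)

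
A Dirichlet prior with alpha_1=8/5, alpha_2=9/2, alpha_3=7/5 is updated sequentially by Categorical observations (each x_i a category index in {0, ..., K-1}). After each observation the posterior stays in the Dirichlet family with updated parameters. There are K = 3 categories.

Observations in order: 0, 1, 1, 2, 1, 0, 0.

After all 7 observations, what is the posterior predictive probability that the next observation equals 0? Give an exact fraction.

obs 1: x=0 → posterior Dirichlet(13/5, 9/2, 7/5)
obs 2: x=1 → posterior Dirichlet(13/5, 11/2, 7/5)
obs 3: x=1 → posterior Dirichlet(13/5, 13/2, 7/5)
obs 4: x=2 → posterior Dirichlet(13/5, 13/2, 12/5)
obs 5: x=1 → posterior Dirichlet(13/5, 15/2, 12/5)
obs 6: x=0 → posterior Dirichlet(18/5, 15/2, 12/5)
obs 7: x=0 → posterior Dirichlet(23/5, 15/2, 12/5)

46/145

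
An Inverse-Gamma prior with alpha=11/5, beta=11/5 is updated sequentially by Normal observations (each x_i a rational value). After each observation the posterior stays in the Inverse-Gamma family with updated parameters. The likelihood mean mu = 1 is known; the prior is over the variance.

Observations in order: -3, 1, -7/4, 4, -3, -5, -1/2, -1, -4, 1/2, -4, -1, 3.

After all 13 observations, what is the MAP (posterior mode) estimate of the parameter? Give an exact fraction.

12277/1552

obs 1: x=-3 → posterior Inverse-Gamma(27/10, 51/5)
obs 2: x=1 → posterior Inverse-Gamma(16/5, 51/5)
obs 3: x=-7/4 → posterior Inverse-Gamma(37/10, 2237/160)
obs 4: x=4 → posterior Inverse-Gamma(21/5, 2957/160)
obs 5: x=-3 → posterior Inverse-Gamma(47/10, 4237/160)
obs 6: x=-5 → posterior Inverse-Gamma(26/5, 7117/160)
obs 7: x=-1/2 → posterior Inverse-Gamma(57/10, 7297/160)
obs 8: x=-1 → posterior Inverse-Gamma(31/5, 7617/160)
obs 9: x=-4 → posterior Inverse-Gamma(67/10, 9617/160)
obs 10: x=1/2 → posterior Inverse-Gamma(36/5, 9637/160)
obs 11: x=-4 → posterior Inverse-Gamma(77/10, 11637/160)
obs 12: x=-1 → posterior Inverse-Gamma(41/5, 11957/160)
obs 13: x=3 → posterior Inverse-Gamma(87/10, 12277/160)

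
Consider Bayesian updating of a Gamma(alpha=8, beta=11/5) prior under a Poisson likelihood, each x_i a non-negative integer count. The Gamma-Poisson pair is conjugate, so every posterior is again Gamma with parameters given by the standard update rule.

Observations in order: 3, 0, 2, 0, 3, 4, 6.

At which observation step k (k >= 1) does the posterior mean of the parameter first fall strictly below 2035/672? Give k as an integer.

k = 2

obs 1: x=3 → posterior Gamma(11, 16/5)
obs 2: x=0 → posterior Gamma(11, 21/5)
obs 3: x=2 → posterior Gamma(13, 26/5)
obs 4: x=0 → posterior Gamma(13, 31/5)
obs 5: x=3 → posterior Gamma(16, 36/5)
obs 6: x=4 → posterior Gamma(20, 41/5)
obs 7: x=6 → posterior Gamma(26, 46/5)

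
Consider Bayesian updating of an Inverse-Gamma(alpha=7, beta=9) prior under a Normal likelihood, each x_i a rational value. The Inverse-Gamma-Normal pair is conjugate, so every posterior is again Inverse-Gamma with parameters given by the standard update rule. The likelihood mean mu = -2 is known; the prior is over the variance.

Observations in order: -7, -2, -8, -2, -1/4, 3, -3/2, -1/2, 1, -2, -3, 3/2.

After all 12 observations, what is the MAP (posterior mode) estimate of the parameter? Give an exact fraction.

obs 1: x=-7 → posterior Inverse-Gamma(15/2, 43/2)
obs 2: x=-2 → posterior Inverse-Gamma(8, 43/2)
obs 3: x=-8 → posterior Inverse-Gamma(17/2, 79/2)
obs 4: x=-2 → posterior Inverse-Gamma(9, 79/2)
obs 5: x=-1/4 → posterior Inverse-Gamma(19/2, 1313/32)
obs 6: x=3 → posterior Inverse-Gamma(10, 1713/32)
obs 7: x=-3/2 → posterior Inverse-Gamma(21/2, 1717/32)
obs 8: x=-1/2 → posterior Inverse-Gamma(11, 1753/32)
obs 9: x=1 → posterior Inverse-Gamma(23/2, 1897/32)
obs 10: x=-2 → posterior Inverse-Gamma(12, 1897/32)
obs 11: x=-3 → posterior Inverse-Gamma(25/2, 1913/32)
obs 12: x=3/2 → posterior Inverse-Gamma(13, 2109/32)

2109/448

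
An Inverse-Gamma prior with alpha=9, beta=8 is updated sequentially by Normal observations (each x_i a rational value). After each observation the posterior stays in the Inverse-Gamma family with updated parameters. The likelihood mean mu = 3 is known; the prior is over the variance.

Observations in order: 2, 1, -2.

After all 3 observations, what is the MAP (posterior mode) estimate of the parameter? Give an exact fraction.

obs 1: x=2 → posterior Inverse-Gamma(19/2, 17/2)
obs 2: x=1 → posterior Inverse-Gamma(10, 21/2)
obs 3: x=-2 → posterior Inverse-Gamma(21/2, 23)

2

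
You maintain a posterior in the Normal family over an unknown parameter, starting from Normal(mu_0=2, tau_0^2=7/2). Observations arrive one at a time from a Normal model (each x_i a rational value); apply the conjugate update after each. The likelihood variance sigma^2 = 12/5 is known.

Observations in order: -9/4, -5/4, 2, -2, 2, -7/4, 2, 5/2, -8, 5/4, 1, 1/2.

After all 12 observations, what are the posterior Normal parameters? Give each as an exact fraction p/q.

obs 1: x=-9/4 → posterior Normal(-123/236, 84/59)
obs 2: x=-5/4 → posterior Normal(-149/188, 42/47)
obs 3: x=2 → posterior Normal(-3/86, 28/43)
obs 4: x=-2 → posterior Normal(-149/328, 21/41)
obs 5: x=2 → posterior Normal(-9/398, 84/199)
obs 6: x=-7/4 → posterior Normal(-263/936, 14/39)
obs 7: x=2 → posterior Normal(17/1076, 84/269)
obs 8: x=5/2 → posterior Normal(367/1216, 21/76)
obs 9: x=-8 → posterior Normal(-251/452, 28/113)
obs 10: x=5/4 → posterior Normal(-17/44, 42/187)
obs 11: x=1 → posterior Normal(-219/818, 84/409)
obs 12: x=1/2 → posterior Normal(-23/111, 7/37)

mu_0=-23/111, tau_0^2=7/37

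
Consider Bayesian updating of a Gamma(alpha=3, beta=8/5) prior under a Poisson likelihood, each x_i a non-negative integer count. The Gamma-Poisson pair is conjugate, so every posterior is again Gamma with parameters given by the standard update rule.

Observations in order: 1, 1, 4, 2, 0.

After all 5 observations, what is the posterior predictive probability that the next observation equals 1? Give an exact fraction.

obs 1: x=1 → posterior Gamma(4, 13/5)
obs 2: x=1 → posterior Gamma(5, 18/5)
obs 3: x=4 → posterior Gamma(9, 23/5)
obs 4: x=2 → posterior Gamma(11, 28/5)
obs 5: x=0 → posterior Gamma(11, 33/5)

2779815858254974935/9065737908494995456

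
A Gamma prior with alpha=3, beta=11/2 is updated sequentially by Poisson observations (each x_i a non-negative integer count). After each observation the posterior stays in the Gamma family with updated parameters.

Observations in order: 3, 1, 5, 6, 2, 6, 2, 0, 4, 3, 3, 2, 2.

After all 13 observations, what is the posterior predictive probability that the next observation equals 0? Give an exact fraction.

obs 1: x=3 → posterior Gamma(6, 13/2)
obs 2: x=1 → posterior Gamma(7, 15/2)
obs 3: x=5 → posterior Gamma(12, 17/2)
obs 4: x=6 → posterior Gamma(18, 19/2)
obs 5: x=2 → posterior Gamma(20, 21/2)
obs 6: x=6 → posterior Gamma(26, 23/2)
obs 7: x=2 → posterior Gamma(28, 25/2)
obs 8: x=0 → posterior Gamma(28, 27/2)
obs 9: x=4 → posterior Gamma(32, 29/2)
obs 10: x=3 → posterior Gamma(35, 31/2)
obs 11: x=3 → posterior Gamma(38, 33/2)
obs 12: x=2 → posterior Gamma(40, 35/2)
obs 13: x=2 → posterior Gamma(42, 37/2)

731934824502651514621160916115101341995441470527191525223322819769/6679031552302601070267770324571910145999065489497518192513340255921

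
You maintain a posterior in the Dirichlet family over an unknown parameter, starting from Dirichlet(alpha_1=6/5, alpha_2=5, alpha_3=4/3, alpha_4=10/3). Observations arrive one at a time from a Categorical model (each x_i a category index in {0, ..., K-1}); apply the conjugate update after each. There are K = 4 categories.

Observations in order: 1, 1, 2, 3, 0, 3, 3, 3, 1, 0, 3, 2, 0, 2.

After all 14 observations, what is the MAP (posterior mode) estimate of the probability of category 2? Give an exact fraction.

50/313

obs 1: x=1 → posterior Dirichlet(6/5, 6, 4/3, 10/3)
obs 2: x=1 → posterior Dirichlet(6/5, 7, 4/3, 10/3)
obs 3: x=2 → posterior Dirichlet(6/5, 7, 7/3, 10/3)
obs 4: x=3 → posterior Dirichlet(6/5, 7, 7/3, 13/3)
obs 5: x=0 → posterior Dirichlet(11/5, 7, 7/3, 13/3)
obs 6: x=3 → posterior Dirichlet(11/5, 7, 7/3, 16/3)
obs 7: x=3 → posterior Dirichlet(11/5, 7, 7/3, 19/3)
obs 8: x=3 → posterior Dirichlet(11/5, 7, 7/3, 22/3)
obs 9: x=1 → posterior Dirichlet(11/5, 8, 7/3, 22/3)
obs 10: x=0 → posterior Dirichlet(16/5, 8, 7/3, 22/3)
obs 11: x=3 → posterior Dirichlet(16/5, 8, 7/3, 25/3)
obs 12: x=2 → posterior Dirichlet(16/5, 8, 10/3, 25/3)
obs 13: x=0 → posterior Dirichlet(21/5, 8, 10/3, 25/3)
obs 14: x=2 → posterior Dirichlet(21/5, 8, 13/3, 25/3)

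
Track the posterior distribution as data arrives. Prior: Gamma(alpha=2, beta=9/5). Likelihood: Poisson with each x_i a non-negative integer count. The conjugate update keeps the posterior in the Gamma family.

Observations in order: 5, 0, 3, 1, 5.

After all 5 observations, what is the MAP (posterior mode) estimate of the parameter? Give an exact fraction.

obs 1: x=5 → posterior Gamma(7, 14/5)
obs 2: x=0 → posterior Gamma(7, 19/5)
obs 3: x=3 → posterior Gamma(10, 24/5)
obs 4: x=1 → posterior Gamma(11, 29/5)
obs 5: x=5 → posterior Gamma(16, 34/5)

75/34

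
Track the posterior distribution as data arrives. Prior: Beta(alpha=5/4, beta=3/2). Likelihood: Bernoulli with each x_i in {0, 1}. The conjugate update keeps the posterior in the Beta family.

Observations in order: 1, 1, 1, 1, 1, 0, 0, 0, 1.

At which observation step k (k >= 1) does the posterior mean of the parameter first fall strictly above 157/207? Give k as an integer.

obs 1: x=1 → posterior Beta(9/4, 3/2)
obs 2: x=1 → posterior Beta(13/4, 3/2)
obs 3: x=1 → posterior Beta(17/4, 3/2)
obs 4: x=1 → posterior Beta(21/4, 3/2)
obs 5: x=1 → posterior Beta(25/4, 3/2)
obs 6: x=0 → posterior Beta(25/4, 5/2)
obs 7: x=0 → posterior Beta(25/4, 7/2)
obs 8: x=0 → posterior Beta(25/4, 9/2)
obs 9: x=1 → posterior Beta(29/4, 9/2)

k = 4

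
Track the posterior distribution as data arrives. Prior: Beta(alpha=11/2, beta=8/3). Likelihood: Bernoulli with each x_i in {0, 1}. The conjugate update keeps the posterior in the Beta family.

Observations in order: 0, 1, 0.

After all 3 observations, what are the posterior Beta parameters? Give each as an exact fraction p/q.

alpha=13/2, beta=14/3

obs 1: x=0 → posterior Beta(11/2, 11/3)
obs 2: x=1 → posterior Beta(13/2, 11/3)
obs 3: x=0 → posterior Beta(13/2, 14/3)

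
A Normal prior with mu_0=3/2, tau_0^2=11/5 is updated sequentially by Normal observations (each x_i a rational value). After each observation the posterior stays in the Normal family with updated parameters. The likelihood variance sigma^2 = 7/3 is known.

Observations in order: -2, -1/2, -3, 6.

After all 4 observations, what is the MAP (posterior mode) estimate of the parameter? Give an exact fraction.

69/167

obs 1: x=-2 → posterior Normal(-27/136, 77/68)
obs 2: x=-1/2 → posterior Normal(-30/101, 77/101)
obs 3: x=-3 → posterior Normal(-129/134, 77/134)
obs 4: x=6 → posterior Normal(69/167, 77/167)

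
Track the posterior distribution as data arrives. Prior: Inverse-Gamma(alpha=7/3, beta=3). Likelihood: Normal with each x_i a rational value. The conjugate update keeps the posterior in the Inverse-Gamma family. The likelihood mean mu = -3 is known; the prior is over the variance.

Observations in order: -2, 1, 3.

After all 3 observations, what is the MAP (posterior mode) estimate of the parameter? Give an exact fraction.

177/29

obs 1: x=-2 → posterior Inverse-Gamma(17/6, 7/2)
obs 2: x=1 → posterior Inverse-Gamma(10/3, 23/2)
obs 3: x=3 → posterior Inverse-Gamma(23/6, 59/2)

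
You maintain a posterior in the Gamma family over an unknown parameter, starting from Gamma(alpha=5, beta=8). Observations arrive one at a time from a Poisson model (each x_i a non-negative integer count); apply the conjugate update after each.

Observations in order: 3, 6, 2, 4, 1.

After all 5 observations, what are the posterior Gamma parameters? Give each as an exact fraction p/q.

alpha=21, beta=13

obs 1: x=3 → posterior Gamma(8, 9)
obs 2: x=6 → posterior Gamma(14, 10)
obs 3: x=2 → posterior Gamma(16, 11)
obs 4: x=4 → posterior Gamma(20, 12)
obs 5: x=1 → posterior Gamma(21, 13)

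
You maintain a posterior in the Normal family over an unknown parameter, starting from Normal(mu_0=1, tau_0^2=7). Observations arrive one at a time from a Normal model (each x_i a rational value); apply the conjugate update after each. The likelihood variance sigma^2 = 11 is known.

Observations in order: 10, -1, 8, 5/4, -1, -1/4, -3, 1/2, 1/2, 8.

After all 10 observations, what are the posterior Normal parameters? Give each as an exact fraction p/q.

obs 1: x=10 → posterior Normal(9/2, 77/18)
obs 2: x=-1 → posterior Normal(74/25, 77/25)
obs 3: x=8 → posterior Normal(65/16, 77/32)
obs 4: x=5/4 → posterior Normal(185/52, 77/39)
obs 5: x=-1 → posterior Normal(527/184, 77/46)
obs 6: x=-1/4 → posterior Normal(130/53, 77/53)
obs 7: x=-3 → posterior Normal(109/60, 77/60)
obs 8: x=1/2 → posterior Normal(225/134, 77/67)
obs 9: x=1/2 → posterior Normal(58/37, 77/74)
obs 10: x=8 → posterior Normal(172/81, 77/81)

mu_0=172/81, tau_0^2=77/81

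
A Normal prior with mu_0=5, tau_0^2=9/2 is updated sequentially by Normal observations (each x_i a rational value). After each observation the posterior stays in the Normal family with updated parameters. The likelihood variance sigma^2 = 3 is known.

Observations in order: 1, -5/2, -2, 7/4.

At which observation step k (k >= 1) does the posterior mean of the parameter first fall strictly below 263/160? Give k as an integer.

k = 2

obs 1: x=1 → posterior Normal(13/5, 9/5)
obs 2: x=-5/2 → posterior Normal(11/16, 9/8)
obs 3: x=-2 → posterior Normal(-1/22, 9/11)
obs 4: x=7/4 → posterior Normal(19/56, 9/14)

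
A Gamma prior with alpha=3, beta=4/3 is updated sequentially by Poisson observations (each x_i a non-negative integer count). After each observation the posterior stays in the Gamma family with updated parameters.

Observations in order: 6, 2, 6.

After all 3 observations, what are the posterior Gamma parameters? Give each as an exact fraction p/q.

obs 1: x=6 → posterior Gamma(9, 7/3)
obs 2: x=2 → posterior Gamma(11, 10/3)
obs 3: x=6 → posterior Gamma(17, 13/3)

alpha=17, beta=13/3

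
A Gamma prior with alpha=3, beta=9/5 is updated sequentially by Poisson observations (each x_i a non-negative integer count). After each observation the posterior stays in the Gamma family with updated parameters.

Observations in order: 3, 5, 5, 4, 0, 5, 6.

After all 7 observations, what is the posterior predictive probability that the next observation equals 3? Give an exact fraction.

603694675878986061091566354577783559373250565356126208000/2928644930813641516032715844013695341634232321209103400801

obs 1: x=3 → posterior Gamma(6, 14/5)
obs 2: x=5 → posterior Gamma(11, 19/5)
obs 3: x=5 → posterior Gamma(16, 24/5)
obs 4: x=4 → posterior Gamma(20, 29/5)
obs 5: x=0 → posterior Gamma(20, 34/5)
obs 6: x=5 → posterior Gamma(25, 39/5)
obs 7: x=6 → posterior Gamma(31, 44/5)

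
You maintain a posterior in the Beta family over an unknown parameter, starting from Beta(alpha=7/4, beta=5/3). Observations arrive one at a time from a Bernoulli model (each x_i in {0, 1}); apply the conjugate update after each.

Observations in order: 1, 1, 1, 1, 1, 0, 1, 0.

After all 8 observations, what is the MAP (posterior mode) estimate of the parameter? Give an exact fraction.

81/113

obs 1: x=1 → posterior Beta(11/4, 5/3)
obs 2: x=1 → posterior Beta(15/4, 5/3)
obs 3: x=1 → posterior Beta(19/4, 5/3)
obs 4: x=1 → posterior Beta(23/4, 5/3)
obs 5: x=1 → posterior Beta(27/4, 5/3)
obs 6: x=0 → posterior Beta(27/4, 8/3)
obs 7: x=1 → posterior Beta(31/4, 8/3)
obs 8: x=0 → posterior Beta(31/4, 11/3)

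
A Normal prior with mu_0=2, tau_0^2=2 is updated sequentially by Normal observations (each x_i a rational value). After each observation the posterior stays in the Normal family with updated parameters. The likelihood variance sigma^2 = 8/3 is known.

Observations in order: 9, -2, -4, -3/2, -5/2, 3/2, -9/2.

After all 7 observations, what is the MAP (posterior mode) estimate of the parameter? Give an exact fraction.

-4/25

obs 1: x=9 → posterior Normal(5, 8/7)
obs 2: x=-2 → posterior Normal(29/10, 4/5)
obs 3: x=-4 → posterior Normal(17/13, 8/13)
obs 4: x=-3/2 → posterior Normal(25/32, 1/2)
obs 5: x=-5/2 → posterior Normal(5/19, 8/19)
obs 6: x=3/2 → posterior Normal(19/44, 4/11)
obs 7: x=-9/2 → posterior Normal(-4/25, 8/25)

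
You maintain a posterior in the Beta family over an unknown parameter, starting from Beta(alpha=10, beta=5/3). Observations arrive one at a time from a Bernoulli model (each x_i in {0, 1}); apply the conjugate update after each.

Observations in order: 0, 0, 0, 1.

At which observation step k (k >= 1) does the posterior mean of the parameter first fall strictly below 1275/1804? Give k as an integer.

obs 1: x=0 → posterior Beta(10, 8/3)
obs 2: x=0 → posterior Beta(10, 11/3)
obs 3: x=0 → posterior Beta(10, 14/3)
obs 4: x=1 → posterior Beta(11, 14/3)

k = 3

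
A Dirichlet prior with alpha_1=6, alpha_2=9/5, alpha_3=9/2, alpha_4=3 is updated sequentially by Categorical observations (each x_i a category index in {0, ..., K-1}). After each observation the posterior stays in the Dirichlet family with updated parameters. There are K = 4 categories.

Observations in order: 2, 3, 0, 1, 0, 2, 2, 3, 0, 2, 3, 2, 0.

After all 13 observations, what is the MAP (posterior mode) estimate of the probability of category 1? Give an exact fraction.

obs 1: x=2 → posterior Dirichlet(6, 9/5, 11/2, 3)
obs 2: x=3 → posterior Dirichlet(6, 9/5, 11/2, 4)
obs 3: x=0 → posterior Dirichlet(7, 9/5, 11/2, 4)
obs 4: x=1 → posterior Dirichlet(7, 14/5, 11/2, 4)
obs 5: x=0 → posterior Dirichlet(8, 14/5, 11/2, 4)
obs 6: x=2 → posterior Dirichlet(8, 14/5, 13/2, 4)
obs 7: x=2 → posterior Dirichlet(8, 14/5, 15/2, 4)
obs 8: x=3 → posterior Dirichlet(8, 14/5, 15/2, 5)
obs 9: x=0 → posterior Dirichlet(9, 14/5, 15/2, 5)
obs 10: x=2 → posterior Dirichlet(9, 14/5, 17/2, 5)
obs 11: x=3 → posterior Dirichlet(9, 14/5, 17/2, 6)
obs 12: x=2 → posterior Dirichlet(9, 14/5, 19/2, 6)
obs 13: x=0 → posterior Dirichlet(10, 14/5, 19/2, 6)

2/27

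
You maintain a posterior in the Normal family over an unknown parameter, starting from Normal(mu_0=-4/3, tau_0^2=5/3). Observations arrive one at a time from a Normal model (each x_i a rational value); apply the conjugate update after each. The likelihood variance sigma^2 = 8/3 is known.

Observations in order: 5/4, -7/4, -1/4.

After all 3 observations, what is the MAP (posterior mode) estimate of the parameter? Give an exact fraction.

obs 1: x=5/4 → posterior Normal(-53/156, 40/39)
obs 2: x=-7/4 → posterior Normal(-79/108, 20/27)
obs 3: x=-1/4 → posterior Normal(-173/276, 40/69)

-173/276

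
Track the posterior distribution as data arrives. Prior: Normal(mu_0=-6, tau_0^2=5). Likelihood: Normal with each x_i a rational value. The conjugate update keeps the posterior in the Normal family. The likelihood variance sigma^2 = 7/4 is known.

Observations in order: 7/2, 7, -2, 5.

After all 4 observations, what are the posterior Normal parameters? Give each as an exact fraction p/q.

mu_0=76/29, tau_0^2=35/87

obs 1: x=7/2 → posterior Normal(28/27, 35/27)
obs 2: x=7 → posterior Normal(168/47, 35/47)
obs 3: x=-2 → posterior Normal(128/67, 35/67)
obs 4: x=5 → posterior Normal(76/29, 35/87)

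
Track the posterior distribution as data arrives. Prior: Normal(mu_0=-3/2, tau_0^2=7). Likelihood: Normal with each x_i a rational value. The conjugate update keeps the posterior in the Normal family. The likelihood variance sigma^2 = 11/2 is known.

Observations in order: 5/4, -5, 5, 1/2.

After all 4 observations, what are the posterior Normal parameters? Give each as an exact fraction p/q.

mu_0=8/67, tau_0^2=77/67

obs 1: x=5/4 → posterior Normal(1/25, 77/25)
obs 2: x=-5 → posterior Normal(-23/13, 77/39)
obs 3: x=5 → posterior Normal(1/53, 77/53)
obs 4: x=1/2 → posterior Normal(8/67, 77/67)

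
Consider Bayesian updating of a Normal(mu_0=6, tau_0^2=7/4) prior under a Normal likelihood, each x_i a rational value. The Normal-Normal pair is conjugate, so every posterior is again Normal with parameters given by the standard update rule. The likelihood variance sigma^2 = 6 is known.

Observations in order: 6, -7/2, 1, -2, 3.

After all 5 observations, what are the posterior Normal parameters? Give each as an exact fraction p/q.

mu_0=351/118, tau_0^2=42/59

obs 1: x=6 → posterior Normal(6, 42/31)
obs 2: x=-7/2 → posterior Normal(17/4, 21/19)
obs 3: x=1 → posterior Normal(337/90, 14/15)
obs 4: x=-2 → posterior Normal(309/104, 21/26)
obs 5: x=3 → posterior Normal(351/118, 42/59)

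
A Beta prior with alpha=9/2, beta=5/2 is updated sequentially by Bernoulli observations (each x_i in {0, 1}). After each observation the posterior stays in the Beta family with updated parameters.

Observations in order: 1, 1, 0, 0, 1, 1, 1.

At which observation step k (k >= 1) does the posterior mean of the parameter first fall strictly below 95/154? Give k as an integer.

obs 1: x=1 → posterior Beta(11/2, 5/2)
obs 2: x=1 → posterior Beta(13/2, 5/2)
obs 3: x=0 → posterior Beta(13/2, 7/2)
obs 4: x=0 → posterior Beta(13/2, 9/2)
obs 5: x=1 → posterior Beta(15/2, 9/2)
obs 6: x=1 → posterior Beta(17/2, 9/2)
obs 7: x=1 → posterior Beta(19/2, 9/2)

k = 4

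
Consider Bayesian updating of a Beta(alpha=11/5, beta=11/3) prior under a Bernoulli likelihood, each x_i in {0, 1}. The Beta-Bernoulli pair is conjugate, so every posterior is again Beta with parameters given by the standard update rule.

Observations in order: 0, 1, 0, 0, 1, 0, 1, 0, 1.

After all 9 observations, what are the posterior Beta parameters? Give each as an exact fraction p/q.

obs 1: x=0 → posterior Beta(11/5, 14/3)
obs 2: x=1 → posterior Beta(16/5, 14/3)
obs 3: x=0 → posterior Beta(16/5, 17/3)
obs 4: x=0 → posterior Beta(16/5, 20/3)
obs 5: x=1 → posterior Beta(21/5, 20/3)
obs 6: x=0 → posterior Beta(21/5, 23/3)
obs 7: x=1 → posterior Beta(26/5, 23/3)
obs 8: x=0 → posterior Beta(26/5, 26/3)
obs 9: x=1 → posterior Beta(31/5, 26/3)

alpha=31/5, beta=26/3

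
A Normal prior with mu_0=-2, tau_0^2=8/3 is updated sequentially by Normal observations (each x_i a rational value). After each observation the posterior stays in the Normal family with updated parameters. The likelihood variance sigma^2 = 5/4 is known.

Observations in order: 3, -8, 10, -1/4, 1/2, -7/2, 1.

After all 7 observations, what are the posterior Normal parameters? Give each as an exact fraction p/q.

obs 1: x=3 → posterior Normal(66/47, 40/47)
obs 2: x=-8 → posterior Normal(-190/79, 40/79)
obs 3: x=10 → posterior Normal(130/111, 40/111)
obs 4: x=-1/4 → posterior Normal(122/143, 40/143)
obs 5: x=1/2 → posterior Normal(138/175, 8/35)
obs 6: x=-7/2 → posterior Normal(26/207, 40/207)
obs 7: x=1 → posterior Normal(58/239, 40/239)

mu_0=58/239, tau_0^2=40/239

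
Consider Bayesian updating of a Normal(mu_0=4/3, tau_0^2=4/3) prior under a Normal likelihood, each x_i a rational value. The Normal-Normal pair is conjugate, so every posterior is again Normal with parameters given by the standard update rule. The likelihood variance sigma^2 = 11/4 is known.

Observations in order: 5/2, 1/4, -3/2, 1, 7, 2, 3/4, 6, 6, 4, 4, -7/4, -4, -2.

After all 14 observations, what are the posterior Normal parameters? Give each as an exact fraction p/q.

mu_0=432/257, tau_0^2=44/257

obs 1: x=5/2 → posterior Normal(12/7, 44/49)
obs 2: x=1/4 → posterior Normal(88/65, 44/65)
obs 3: x=-3/2 → posterior Normal(64/81, 44/81)
obs 4: x=1 → posterior Normal(80/97, 44/97)
obs 5: x=7 → posterior Normal(192/113, 44/113)
obs 6: x=2 → posterior Normal(224/129, 44/129)
obs 7: x=3/4 → posterior Normal(236/145, 44/145)
obs 8: x=6 → posterior Normal(332/161, 44/161)
obs 9: x=6 → posterior Normal(428/177, 44/177)
obs 10: x=4 → posterior Normal(492/193, 44/193)
obs 11: x=4 → posterior Normal(556/209, 4/19)
obs 12: x=-7/4 → posterior Normal(176/75, 44/225)
obs 13: x=-4 → posterior Normal(464/241, 44/241)
obs 14: x=-2 → posterior Normal(432/257, 44/257)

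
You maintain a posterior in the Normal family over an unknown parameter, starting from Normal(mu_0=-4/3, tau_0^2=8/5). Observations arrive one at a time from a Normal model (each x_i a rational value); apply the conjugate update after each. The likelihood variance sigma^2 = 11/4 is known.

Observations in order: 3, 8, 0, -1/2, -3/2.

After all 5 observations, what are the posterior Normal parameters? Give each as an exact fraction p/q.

mu_0=644/645, tau_0^2=88/215

obs 1: x=3 → posterior Normal(68/261, 88/87)
obs 2: x=8 → posterior Normal(836/357, 88/119)
obs 3: x=0 → posterior Normal(836/453, 88/151)
obs 4: x=-1/2 → posterior Normal(788/549, 88/183)
obs 5: x=-3/2 → posterior Normal(644/645, 88/215)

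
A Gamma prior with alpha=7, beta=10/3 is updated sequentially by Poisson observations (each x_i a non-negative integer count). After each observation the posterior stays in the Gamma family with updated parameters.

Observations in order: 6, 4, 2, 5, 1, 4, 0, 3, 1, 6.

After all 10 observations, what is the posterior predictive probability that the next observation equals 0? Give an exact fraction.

302231454903657293676544000000000000000000000000000000000000000/5073057299044392323479424888670628140774517890632444518729743907

obs 1: x=6 → posterior Gamma(13, 13/3)
obs 2: x=4 → posterior Gamma(17, 16/3)
obs 3: x=2 → posterior Gamma(19, 19/3)
obs 4: x=5 → posterior Gamma(24, 22/3)
obs 5: x=1 → posterior Gamma(25, 25/3)
obs 6: x=4 → posterior Gamma(29, 28/3)
obs 7: x=0 → posterior Gamma(29, 31/3)
obs 8: x=3 → posterior Gamma(32, 34/3)
obs 9: x=1 → posterior Gamma(33, 37/3)
obs 10: x=6 → posterior Gamma(39, 40/3)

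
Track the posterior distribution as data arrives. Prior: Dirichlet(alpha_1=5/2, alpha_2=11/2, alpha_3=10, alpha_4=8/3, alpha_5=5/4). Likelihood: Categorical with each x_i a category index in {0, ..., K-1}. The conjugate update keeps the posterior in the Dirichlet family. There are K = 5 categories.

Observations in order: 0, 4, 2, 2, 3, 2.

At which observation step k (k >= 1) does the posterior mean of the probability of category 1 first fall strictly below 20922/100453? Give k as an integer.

obs 1: x=0 → posterior Dirichlet(7/2, 11/2, 10, 8/3, 5/4)
obs 2: x=4 → posterior Dirichlet(7/2, 11/2, 10, 8/3, 9/4)
obs 3: x=2 → posterior Dirichlet(7/2, 11/2, 11, 8/3, 9/4)
obs 4: x=2 → posterior Dirichlet(7/2, 11/2, 12, 8/3, 9/4)
obs 5: x=3 → posterior Dirichlet(7/2, 11/2, 12, 11/3, 9/4)
obs 6: x=2 → posterior Dirichlet(7/2, 11/2, 13, 11/3, 9/4)

k = 5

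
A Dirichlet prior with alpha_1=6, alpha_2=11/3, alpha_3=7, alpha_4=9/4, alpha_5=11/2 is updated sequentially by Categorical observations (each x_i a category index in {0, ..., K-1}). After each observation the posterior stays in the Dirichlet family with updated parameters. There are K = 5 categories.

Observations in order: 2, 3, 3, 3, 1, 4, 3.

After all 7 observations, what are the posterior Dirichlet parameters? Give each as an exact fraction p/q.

alpha_1=6, alpha_2=14/3, alpha_3=8, alpha_4=25/4, alpha_5=13/2

obs 1: x=2 → posterior Dirichlet(6, 11/3, 8, 9/4, 11/2)
obs 2: x=3 → posterior Dirichlet(6, 11/3, 8, 13/4, 11/2)
obs 3: x=3 → posterior Dirichlet(6, 11/3, 8, 17/4, 11/2)
obs 4: x=3 → posterior Dirichlet(6, 11/3, 8, 21/4, 11/2)
obs 5: x=1 → posterior Dirichlet(6, 14/3, 8, 21/4, 11/2)
obs 6: x=4 → posterior Dirichlet(6, 14/3, 8, 21/4, 13/2)
obs 7: x=3 → posterior Dirichlet(6, 14/3, 8, 25/4, 13/2)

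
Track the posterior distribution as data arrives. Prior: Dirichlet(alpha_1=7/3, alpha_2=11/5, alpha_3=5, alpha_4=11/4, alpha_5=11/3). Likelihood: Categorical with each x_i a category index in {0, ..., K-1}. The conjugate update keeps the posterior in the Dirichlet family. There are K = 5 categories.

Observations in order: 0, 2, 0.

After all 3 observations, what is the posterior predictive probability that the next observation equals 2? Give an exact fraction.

120/379

obs 1: x=0 → posterior Dirichlet(10/3, 11/5, 5, 11/4, 11/3)
obs 2: x=2 → posterior Dirichlet(10/3, 11/5, 6, 11/4, 11/3)
obs 3: x=0 → posterior Dirichlet(13/3, 11/5, 6, 11/4, 11/3)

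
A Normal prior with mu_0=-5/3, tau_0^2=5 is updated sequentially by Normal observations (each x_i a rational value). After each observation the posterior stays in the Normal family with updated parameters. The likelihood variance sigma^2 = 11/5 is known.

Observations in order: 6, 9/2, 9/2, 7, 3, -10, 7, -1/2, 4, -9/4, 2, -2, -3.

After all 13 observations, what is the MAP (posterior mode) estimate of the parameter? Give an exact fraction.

5855/4032

obs 1: x=6 → posterior Normal(395/108, 55/36)
obs 2: x=9/2 → posterior Normal(1465/366, 55/61)
obs 3: x=9/2 → posterior Normal(535/129, 55/86)
obs 4: x=7 → posterior Normal(1595/333, 55/111)
obs 5: x=3 → posterior Normal(455/102, 55/136)
obs 6: x=-10 → posterior Normal(1070/483, 55/161)
obs 7: x=7 → posterior Normal(1595/558, 55/186)
obs 8: x=-1/2 → posterior Normal(3115/1266, 55/211)
obs 9: x=4 → posterior Normal(3715/1416, 55/236)
obs 10: x=-9/4 → posterior Normal(6755/3132, 55/261)
obs 11: x=2 → posterior Normal(7355/3432, 5/26)
obs 12: x=-2 → posterior Normal(6755/3732, 55/311)
obs 13: x=-3 → posterior Normal(5855/4032, 55/336)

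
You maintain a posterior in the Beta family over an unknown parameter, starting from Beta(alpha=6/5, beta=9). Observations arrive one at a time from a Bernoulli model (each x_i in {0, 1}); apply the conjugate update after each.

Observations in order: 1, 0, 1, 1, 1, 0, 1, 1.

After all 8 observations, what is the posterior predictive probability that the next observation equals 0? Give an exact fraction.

55/91

obs 1: x=1 → posterior Beta(11/5, 9)
obs 2: x=0 → posterior Beta(11/5, 10)
obs 3: x=1 → posterior Beta(16/5, 10)
obs 4: x=1 → posterior Beta(21/5, 10)
obs 5: x=1 → posterior Beta(26/5, 10)
obs 6: x=0 → posterior Beta(26/5, 11)
obs 7: x=1 → posterior Beta(31/5, 11)
obs 8: x=1 → posterior Beta(36/5, 11)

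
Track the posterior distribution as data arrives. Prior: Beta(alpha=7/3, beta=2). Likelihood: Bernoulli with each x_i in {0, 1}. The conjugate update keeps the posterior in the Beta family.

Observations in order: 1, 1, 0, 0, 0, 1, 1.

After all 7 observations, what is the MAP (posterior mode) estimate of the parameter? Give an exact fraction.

4/7

obs 1: x=1 → posterior Beta(10/3, 2)
obs 2: x=1 → posterior Beta(13/3, 2)
obs 3: x=0 → posterior Beta(13/3, 3)
obs 4: x=0 → posterior Beta(13/3, 4)
obs 5: x=0 → posterior Beta(13/3, 5)
obs 6: x=1 → posterior Beta(16/3, 5)
obs 7: x=1 → posterior Beta(19/3, 5)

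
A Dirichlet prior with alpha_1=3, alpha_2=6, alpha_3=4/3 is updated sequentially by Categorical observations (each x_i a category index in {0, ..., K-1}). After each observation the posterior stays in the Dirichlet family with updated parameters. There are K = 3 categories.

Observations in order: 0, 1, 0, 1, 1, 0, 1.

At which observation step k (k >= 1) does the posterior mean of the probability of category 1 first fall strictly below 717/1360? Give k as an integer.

obs 1: x=0 → posterior Dirichlet(4, 6, 4/3)
obs 2: x=1 → posterior Dirichlet(4, 7, 4/3)
obs 3: x=0 → posterior Dirichlet(5, 7, 4/3)
obs 4: x=1 → posterior Dirichlet(5, 8, 4/3)
obs 5: x=1 → posterior Dirichlet(5, 9, 4/3)
obs 6: x=0 → posterior Dirichlet(6, 9, 4/3)
obs 7: x=1 → posterior Dirichlet(6, 10, 4/3)

k = 3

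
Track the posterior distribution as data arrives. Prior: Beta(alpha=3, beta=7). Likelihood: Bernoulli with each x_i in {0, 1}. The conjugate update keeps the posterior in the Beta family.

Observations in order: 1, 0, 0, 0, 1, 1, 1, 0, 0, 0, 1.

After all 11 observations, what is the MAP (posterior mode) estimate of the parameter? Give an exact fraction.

obs 1: x=1 → posterior Beta(4, 7)
obs 2: x=0 → posterior Beta(4, 8)
obs 3: x=0 → posterior Beta(4, 9)
obs 4: x=0 → posterior Beta(4, 10)
obs 5: x=1 → posterior Beta(5, 10)
obs 6: x=1 → posterior Beta(6, 10)
obs 7: x=1 → posterior Beta(7, 10)
obs 8: x=0 → posterior Beta(7, 11)
obs 9: x=0 → posterior Beta(7, 12)
obs 10: x=0 → posterior Beta(7, 13)
obs 11: x=1 → posterior Beta(8, 13)

7/19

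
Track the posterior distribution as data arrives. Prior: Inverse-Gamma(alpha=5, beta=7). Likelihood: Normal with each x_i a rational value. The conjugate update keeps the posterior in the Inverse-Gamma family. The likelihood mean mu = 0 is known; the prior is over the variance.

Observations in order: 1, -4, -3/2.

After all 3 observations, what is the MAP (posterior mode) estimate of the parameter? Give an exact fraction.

obs 1: x=1 → posterior Inverse-Gamma(11/2, 15/2)
obs 2: x=-4 → posterior Inverse-Gamma(6, 31/2)
obs 3: x=-3/2 → posterior Inverse-Gamma(13/2, 133/8)

133/60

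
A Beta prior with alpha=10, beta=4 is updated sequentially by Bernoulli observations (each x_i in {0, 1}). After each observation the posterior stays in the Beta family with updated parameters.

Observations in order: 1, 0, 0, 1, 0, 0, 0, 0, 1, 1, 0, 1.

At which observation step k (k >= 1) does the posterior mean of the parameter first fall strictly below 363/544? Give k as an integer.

k = 3

obs 1: x=1 → posterior Beta(11, 4)
obs 2: x=0 → posterior Beta(11, 5)
obs 3: x=0 → posterior Beta(11, 6)
obs 4: x=1 → posterior Beta(12, 6)
obs 5: x=0 → posterior Beta(12, 7)
obs 6: x=0 → posterior Beta(12, 8)
obs 7: x=0 → posterior Beta(12, 9)
obs 8: x=0 → posterior Beta(12, 10)
obs 9: x=1 → posterior Beta(13, 10)
obs 10: x=1 → posterior Beta(14, 10)
obs 11: x=0 → posterior Beta(14, 11)
obs 12: x=1 → posterior Beta(15, 11)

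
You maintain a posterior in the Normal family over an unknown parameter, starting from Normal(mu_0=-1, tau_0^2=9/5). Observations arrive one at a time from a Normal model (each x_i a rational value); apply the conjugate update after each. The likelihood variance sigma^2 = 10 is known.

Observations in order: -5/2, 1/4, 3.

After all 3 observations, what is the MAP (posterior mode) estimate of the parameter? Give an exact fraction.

-173/308

obs 1: x=-5/2 → posterior Normal(-145/118, 90/59)
obs 2: x=1/4 → posterior Normal(-281/272, 45/34)
obs 3: x=3 → posterior Normal(-173/308, 90/77)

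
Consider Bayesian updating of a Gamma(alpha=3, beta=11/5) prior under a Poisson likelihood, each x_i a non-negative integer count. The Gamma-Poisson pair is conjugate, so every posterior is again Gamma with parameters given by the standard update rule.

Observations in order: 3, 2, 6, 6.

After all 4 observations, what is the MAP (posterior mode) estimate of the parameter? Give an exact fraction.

95/31

obs 1: x=3 → posterior Gamma(6, 16/5)
obs 2: x=2 → posterior Gamma(8, 21/5)
obs 3: x=6 → posterior Gamma(14, 26/5)
obs 4: x=6 → posterior Gamma(20, 31/5)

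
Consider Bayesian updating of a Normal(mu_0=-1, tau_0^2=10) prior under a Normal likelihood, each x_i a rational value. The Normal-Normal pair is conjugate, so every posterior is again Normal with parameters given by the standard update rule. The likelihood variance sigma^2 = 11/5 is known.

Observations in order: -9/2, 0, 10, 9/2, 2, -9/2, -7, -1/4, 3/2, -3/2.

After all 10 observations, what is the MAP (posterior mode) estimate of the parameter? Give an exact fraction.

obs 1: x=-9/2 → posterior Normal(-236/61, 110/61)
obs 2: x=0 → posterior Normal(-236/111, 110/111)
obs 3: x=10 → posterior Normal(264/161, 110/161)
obs 4: x=9/2 → posterior Normal(489/211, 110/211)
obs 5: x=2 → posterior Normal(589/261, 110/261)
obs 6: x=-9/2 → posterior Normal(364/311, 110/311)
obs 7: x=-7 → posterior Normal(14/361, 110/361)
obs 8: x=-1/4 → posterior Normal(1/274, 110/411)
obs 9: x=3/2 → posterior Normal(153/922, 110/461)
obs 10: x=-3/2 → posterior Normal(3/1022, 110/511)

3/1022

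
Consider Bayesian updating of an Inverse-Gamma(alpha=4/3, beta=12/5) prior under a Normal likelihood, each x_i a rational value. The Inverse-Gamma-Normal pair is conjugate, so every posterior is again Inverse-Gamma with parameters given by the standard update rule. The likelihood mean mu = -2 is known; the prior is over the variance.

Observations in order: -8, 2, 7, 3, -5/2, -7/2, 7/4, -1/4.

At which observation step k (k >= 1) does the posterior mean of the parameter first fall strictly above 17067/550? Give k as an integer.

k = 3

obs 1: x=-8 → posterior Inverse-Gamma(11/6, 102/5)
obs 2: x=2 → posterior Inverse-Gamma(7/3, 142/5)
obs 3: x=7 → posterior Inverse-Gamma(17/6, 689/10)
obs 4: x=3 → posterior Inverse-Gamma(10/3, 407/5)
obs 5: x=-5/2 → posterior Inverse-Gamma(23/6, 3261/40)
obs 6: x=-7/2 → posterior Inverse-Gamma(13/3, 1653/20)
obs 7: x=7/4 → posterior Inverse-Gamma(29/6, 14349/160)
obs 8: x=-1/4 → posterior Inverse-Gamma(16/3, 7297/80)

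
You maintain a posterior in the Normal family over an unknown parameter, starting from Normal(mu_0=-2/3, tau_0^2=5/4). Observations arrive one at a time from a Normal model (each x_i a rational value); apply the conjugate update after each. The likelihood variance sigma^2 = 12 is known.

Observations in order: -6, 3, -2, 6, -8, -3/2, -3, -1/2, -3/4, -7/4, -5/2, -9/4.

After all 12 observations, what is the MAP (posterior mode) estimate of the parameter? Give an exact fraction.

-19/16

obs 1: x=-6 → posterior Normal(-62/53, 60/53)
obs 2: x=3 → posterior Normal(-47/58, 30/29)
obs 3: x=-2 → posterior Normal(-19/21, 20/21)
obs 4: x=6 → posterior Normal(-27/68, 15/17)
obs 5: x=-8 → posterior Normal(-67/73, 60/73)
obs 6: x=-3/2 → posterior Normal(-149/156, 10/13)
obs 7: x=-3 → posterior Normal(-179/166, 60/83)
obs 8: x=-1/2 → posterior Normal(-23/22, 15/22)
obs 9: x=-3/4 → posterior Normal(-383/372, 20/31)
obs 10: x=-7/4 → posterior Normal(-209/196, 30/49)
obs 11: x=-5/2 → posterior Normal(-117/103, 60/103)
obs 12: x=-9/4 → posterior Normal(-19/16, 5/9)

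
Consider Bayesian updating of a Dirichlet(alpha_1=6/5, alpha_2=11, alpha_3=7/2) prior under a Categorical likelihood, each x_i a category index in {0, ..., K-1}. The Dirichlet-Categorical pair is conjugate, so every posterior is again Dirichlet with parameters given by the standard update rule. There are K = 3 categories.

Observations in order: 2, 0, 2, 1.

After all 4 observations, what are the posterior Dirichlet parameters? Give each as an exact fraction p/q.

obs 1: x=2 → posterior Dirichlet(6/5, 11, 9/2)
obs 2: x=0 → posterior Dirichlet(11/5, 11, 9/2)
obs 3: x=2 → posterior Dirichlet(11/5, 11, 11/2)
obs 4: x=1 → posterior Dirichlet(11/5, 12, 11/2)

alpha_1=11/5, alpha_2=12, alpha_3=11/2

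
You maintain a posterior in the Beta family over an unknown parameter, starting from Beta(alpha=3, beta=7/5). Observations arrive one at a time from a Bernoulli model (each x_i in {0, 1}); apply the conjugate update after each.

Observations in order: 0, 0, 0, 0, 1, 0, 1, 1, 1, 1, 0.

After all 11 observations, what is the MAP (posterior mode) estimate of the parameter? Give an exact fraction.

obs 1: x=0 → posterior Beta(3, 12/5)
obs 2: x=0 → posterior Beta(3, 17/5)
obs 3: x=0 → posterior Beta(3, 22/5)
obs 4: x=0 → posterior Beta(3, 27/5)
obs 5: x=1 → posterior Beta(4, 27/5)
obs 6: x=0 → posterior Beta(4, 32/5)
obs 7: x=1 → posterior Beta(5, 32/5)
obs 8: x=1 → posterior Beta(6, 32/5)
obs 9: x=1 → posterior Beta(7, 32/5)
obs 10: x=1 → posterior Beta(8, 32/5)
obs 11: x=0 → posterior Beta(8, 37/5)

35/67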